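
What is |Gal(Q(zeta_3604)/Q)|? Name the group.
|Gal(Q(zeta_3604)/Q)| = phi(3604) = 1664; group ≅ (Z/3604Z)^* ≅ Z/2Z × Z/16Z × Z/52Z

The n-th cyclotomic polynomial Φ_3604(x) is the minimal polynomial of zeta_3604 over Q and has degree phi(3604) = 1664. So Q(zeta_3604) is a degree-1664 Galois extension with Galois group (Z/3604Z)^*. By CRT, (Z/3604Z)^* ≅ (Z/4Z)^* × (Z/17Z)^* × (Z/53Z)^*. Each prime-power unit group is (Z/4Z)^* ≅ Z/2Z; (Z/17Z)^* ≅ Z/16Z; (Z/53Z)^* ≅ Z/52Z. Hence Gal(Q(zeta_3604)/Q) ≅ Z/2Z × Z/16Z × Z/52Z.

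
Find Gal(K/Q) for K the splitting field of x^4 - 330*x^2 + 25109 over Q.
Gal(K/Q) = V_4 (Klein four-group, Z/2Z × Z/2Z)

f factors as (x^2 - 119)(x^2 - 211), so the splitting field is K = Q(sqrt(119), sqrt(211)). The elements 119, 211, 25109 are all non-squares in Q, so sqrt(119) and sqrt(211) generate independent quadratic extensions. Thus [K:Q] = 4 and Gal(K/Q) is generated by the two order-2 automorphisms sqrt(119) ↦ -sqrt(119) and sqrt(211) ↦ -sqrt(211), giving V_4.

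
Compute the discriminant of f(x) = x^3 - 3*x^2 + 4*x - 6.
Δ = -436

For x^3 + a x^2 + b x + c the discriminant is Δ = 18 a b c - 4 a^3 c + a^2 b^2 - 4 b^3 - 27 c^2.
Plug a = -3, b = 4, c = -6:
  18*(-3)*(4)*(-6) - 4*(-3)^3*(-6) + (-3)^2*(4)^2 - 4*(4)^3 - 27*(-6)^2
  = 1296 + (-648) + 144 + (-256) + (-972)
  = -436.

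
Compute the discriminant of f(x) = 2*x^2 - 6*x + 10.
Δ = -44

For a quadratic a x^2 + b x + c the discriminant is Δ = b^2 - 4ac = (-6)^2 - 4*(2)*(10) = 36 - (80) = -44.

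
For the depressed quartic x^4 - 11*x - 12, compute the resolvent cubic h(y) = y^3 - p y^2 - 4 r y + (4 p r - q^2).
h(y) = y^3 + 48*y - 121

Identify coefficients: p = 0, q = -11, r = -12.
Plug into h(y) = y^3 - p y^2 - 4 r y + (4 p r - q^2):
  h(y) = y^3 - (0) y^2 - 4*(-12) y + (4*(0)*(-12) - (-11)^2)
       = y^3 + (0) y^2 + (48) y + (-121).
Simplifying: h(y) = y^3 + 48*y - 121.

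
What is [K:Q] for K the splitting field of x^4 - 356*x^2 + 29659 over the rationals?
[K:Q] = 4

f factors as (x^2 - 133)(x^2 - 223); the splitting field is K = Q(sqrt(133), sqrt(223)). Since 133, 223, and 29659 are all non-squares in Q, the three subfields Q(sqrt(133)), Q(sqrt(223)), Q(sqrt(29659)) are distinct degree-2 extensions, so [K:Q] = 4 (Klein four Galois group).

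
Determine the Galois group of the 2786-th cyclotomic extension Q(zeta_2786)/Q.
|Gal(Q(zeta_2786)/Q)| = phi(2786) = 1188; group ≅ (Z/2786Z)^* ≅ Z/6Z × Z/198Z

The n-th cyclotomic polynomial Φ_2786(x) is the minimal polynomial of zeta_2786 over Q and has degree phi(2786) = 1188. So Q(zeta_2786) is a degree-1188 Galois extension with Galois group (Z/2786Z)^*. By CRT, (Z/2786Z)^* ≅ (Z/2Z)^* × (Z/7Z)^* × (Z/199Z)^*. Each prime-power unit group is (Z/2Z)^* ≅ trivial group (order 1); (Z/7Z)^* ≅ Z/6Z; (Z/199Z)^* ≅ Z/198Z. Hence Gal(Q(zeta_2786)/Q) ≅ Z/6Z × Z/198Z.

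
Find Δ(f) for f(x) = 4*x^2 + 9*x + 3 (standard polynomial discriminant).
Δ = 33

For a quadratic a x^2 + b x + c the discriminant is Δ = b^2 - 4ac = (9)^2 - 4*(4)*(3) = 81 - (48) = 33.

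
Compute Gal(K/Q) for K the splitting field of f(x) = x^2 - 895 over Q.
Gal(K/Q) = Z/2Z (cyclic of order 2)

x^2 - 895 is irreducible over Q since 895 is not a rational square. The splitting field Q(sqrt(895)) has degree 2 over Q, and its unique nontrivial automorphism is sqrt(895) ↦ -sqrt(895). Hence Gal(Q(sqrt(895))/Q) = Z/2Z.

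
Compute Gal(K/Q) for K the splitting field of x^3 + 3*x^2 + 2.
Gal(K/Q) = S_3 (symmetric group of order 6)

Compute the discriminant of x^3 + (3)*x^2 + (0)*x + (2): Δ = -324. Since Δ is not a rational square, the Galois group is not contained in A_3; it must be the full S_3 (irreducibility of the cubic rules out anything smaller).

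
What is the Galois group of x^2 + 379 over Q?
Gal(K/Q) = Z/2Z (cyclic of order 2)

x^2 + 379 is irreducible over Q since -379 is not a rational square. The splitting field Q(sqrt(-379)) has degree 2 over Q, and its unique nontrivial automorphism is sqrt(-379) ↦ -sqrt(-379). Hence Gal(Q(sqrt(-379))/Q) = Z/2Z.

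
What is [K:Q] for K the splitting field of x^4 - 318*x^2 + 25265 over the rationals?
[K:Q] = 4

f factors as (x^2 - 163)(x^2 - 155); the splitting field is K = Q(sqrt(163), sqrt(155)). Since 163, 155, and 25265 are all non-squares in Q, the three subfields Q(sqrt(163)), Q(sqrt(155)), Q(sqrt(25265)) are distinct degree-2 extensions, so [K:Q] = 4 (Klein four Galois group).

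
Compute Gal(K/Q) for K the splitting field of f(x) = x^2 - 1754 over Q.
Gal(K/Q) = Z/2Z (cyclic of order 2)

x^2 - 1754 is irreducible over Q since 1754 is not a rational square. The splitting field Q(sqrt(1754)) has degree 2 over Q, and its unique nontrivial automorphism is sqrt(1754) ↦ -sqrt(1754). Hence Gal(Q(sqrt(1754))/Q) = Z/2Z.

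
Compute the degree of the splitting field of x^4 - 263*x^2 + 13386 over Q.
[K:Q] = 4

f factors as (x^2 - 194)(x^2 - 69); the splitting field is K = Q(sqrt(194), sqrt(69)). Since 194, 69, and 13386 are all non-squares in Q, the three subfields Q(sqrt(194)), Q(sqrt(69)), Q(sqrt(13386)) are distinct degree-2 extensions, so [K:Q] = 4 (Klein four Galois group).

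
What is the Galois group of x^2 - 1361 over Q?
Gal(K/Q) = Z/2Z (cyclic of order 2)

x^2 - 1361 is irreducible over Q since 1361 is not a rational square. The splitting field Q(sqrt(1361)) has degree 2 over Q, and its unique nontrivial automorphism is sqrt(1361) ↦ -sqrt(1361). Hence Gal(Q(sqrt(1361))/Q) = Z/2Z.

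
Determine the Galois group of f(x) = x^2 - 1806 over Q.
Gal(K/Q) = Z/2Z (cyclic of order 2)

x^2 - 1806 is irreducible over Q since 1806 is not a rational square. The splitting field Q(sqrt(1806)) has degree 2 over Q, and its unique nontrivial automorphism is sqrt(1806) ↦ -sqrt(1806). Hence Gal(Q(sqrt(1806))/Q) = Z/2Z.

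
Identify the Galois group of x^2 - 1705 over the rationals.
Gal(K/Q) = Z/2Z (cyclic of order 2)

x^2 - 1705 is irreducible over Q since 1705 is not a rational square. The splitting field Q(sqrt(1705)) has degree 2 over Q, and its unique nontrivial automorphism is sqrt(1705) ↦ -sqrt(1705). Hence Gal(Q(sqrt(1705))/Q) = Z/2Z.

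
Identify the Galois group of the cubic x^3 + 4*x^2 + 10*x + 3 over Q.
Gal(K/Q) = S_3 (symmetric group of order 6)

Compute the discriminant of x^3 + (4)*x^2 + (10)*x + (3): Δ = -1251. Since Δ is not a rational square, the Galois group is not contained in A_3; it must be the full S_3 (irreducibility of the cubic rules out anything smaller).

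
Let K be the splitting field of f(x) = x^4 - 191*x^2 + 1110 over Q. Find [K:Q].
[K:Q] = 4

f factors as (x^2 - 185)(x^2 - 6); the splitting field is K = Q(sqrt(185), sqrt(6)). Since 185, 6, and 1110 are all non-squares in Q, the three subfields Q(sqrt(185)), Q(sqrt(6)), Q(sqrt(1110)) are distinct degree-2 extensions, so [K:Q] = 4 (Klein four Galois group).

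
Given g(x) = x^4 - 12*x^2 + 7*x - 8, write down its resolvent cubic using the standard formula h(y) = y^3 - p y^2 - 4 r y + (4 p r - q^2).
h(y) = y^3 + 12*y^2 + 32*y + 335

Identify coefficients: p = -12, q = 7, r = -8.
Plug into h(y) = y^3 - p y^2 - 4 r y + (4 p r - q^2):
  h(y) = y^3 - (-12) y^2 - 4*(-8) y + (4*(-12)*(-8) - (7)^2)
       = y^3 + (12) y^2 + (32) y + (335).
Simplifying: h(y) = y^3 + 12*y^2 + 32*y + 335.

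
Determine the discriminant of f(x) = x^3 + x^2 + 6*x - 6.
Δ = -2424

For x^3 + a x^2 + b x + c the discriminant is Δ = 18 a b c - 4 a^3 c + a^2 b^2 - 4 b^3 - 27 c^2.
Plug a = 1, b = 6, c = -6:
  18*(1)*(6)*(-6) - 4*(1)^3*(-6) + (1)^2*(6)^2 - 4*(6)^3 - 27*(-6)^2
  = -648 + (24) + 36 + (-864) + (-972)
  = -2424.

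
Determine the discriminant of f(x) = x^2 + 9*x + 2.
Δ = 73

For a quadratic a x^2 + b x + c the discriminant is Δ = b^2 - 4ac = (9)^2 - 4*(1)*(2) = 81 - (8) = 73.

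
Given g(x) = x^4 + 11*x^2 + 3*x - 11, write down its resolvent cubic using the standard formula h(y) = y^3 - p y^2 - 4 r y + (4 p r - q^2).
h(y) = y^3 - 11*y^2 + 44*y - 493

Identify coefficients: p = 11, q = 3, r = -11.
Plug into h(y) = y^3 - p y^2 - 4 r y + (4 p r - q^2):
  h(y) = y^3 - (11) y^2 - 4*(-11) y + (4*(11)*(-11) - (3)^2)
       = y^3 + (-11) y^2 + (44) y + (-493).
Simplifying: h(y) = y^3 - 11*y^2 + 44*y - 493.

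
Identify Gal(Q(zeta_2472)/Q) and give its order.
|Gal(Q(zeta_2472)/Q)| = phi(2472) = 816; group ≅ (Z/2472Z)^* ≅ Z/2Z × Z/2Z × Z/2Z × Z/102Z

The n-th cyclotomic polynomial Φ_2472(x) is the minimal polynomial of zeta_2472 over Q and has degree phi(2472) = 816. So Q(zeta_2472) is a degree-816 Galois extension with Galois group (Z/2472Z)^*. By CRT, (Z/2472Z)^* ≅ (Z/8Z)^* × (Z/3Z)^* × (Z/103Z)^*. Each prime-power unit group is (Z/8Z)^* ≅ Z/2Z × Z/2Z; (Z/3Z)^* ≅ Z/2Z; (Z/103Z)^* ≅ Z/102Z. Hence Gal(Q(zeta_2472)/Q) ≅ Z/2Z × Z/2Z × Z/2Z × Z/102Z.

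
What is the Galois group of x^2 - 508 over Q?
Gal(K/Q) = Z/2Z (cyclic of order 2)

x^2 - 508 is irreducible over Q since 508 is not a rational square. The splitting field Q(sqrt(508)) has degree 2 over Q, and its unique nontrivial automorphism is sqrt(508) ↦ -sqrt(508). Hence Gal(Q(sqrt(508))/Q) = Z/2Z.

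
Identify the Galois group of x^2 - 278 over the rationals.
Gal(K/Q) = Z/2Z (cyclic of order 2)

x^2 - 278 is irreducible over Q since 278 is not a rational square. The splitting field Q(sqrt(278)) has degree 2 over Q, and its unique nontrivial automorphism is sqrt(278) ↦ -sqrt(278). Hence Gal(Q(sqrt(278))/Q) = Z/2Z.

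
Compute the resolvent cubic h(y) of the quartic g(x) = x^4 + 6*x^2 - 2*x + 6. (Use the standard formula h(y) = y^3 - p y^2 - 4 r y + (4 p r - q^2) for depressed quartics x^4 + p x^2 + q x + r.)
h(y) = y^3 - 6*y^2 - 24*y + 140

Identify coefficients: p = 6, q = -2, r = 6.
Plug into h(y) = y^3 - p y^2 - 4 r y + (4 p r - q^2):
  h(y) = y^3 - (6) y^2 - 4*(6) y + (4*(6)*(6) - (-2)^2)
       = y^3 + (-6) y^2 + (-24) y + (140).
Simplifying: h(y) = y^3 - 6*y^2 - 24*y + 140.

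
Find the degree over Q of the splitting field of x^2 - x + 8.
[K:Q] = 2

The discriminant of x^2 + (-1)*x + (8) is b^2 - 4c = 1 - (32) = -31. Since -31 is not a perfect square in Q, the polynomial is irreducible over Q. Its two roots generate a degree-2 extension, so [K:Q] = 2.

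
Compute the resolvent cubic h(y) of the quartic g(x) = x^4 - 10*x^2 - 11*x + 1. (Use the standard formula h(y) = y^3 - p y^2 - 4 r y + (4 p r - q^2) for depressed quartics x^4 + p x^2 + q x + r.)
h(y) = y^3 + 10*y^2 - 4*y - 161

Identify coefficients: p = -10, q = -11, r = 1.
Plug into h(y) = y^3 - p y^2 - 4 r y + (4 p r - q^2):
  h(y) = y^3 - (-10) y^2 - 4*(1) y + (4*(-10)*(1) - (-11)^2)
       = y^3 + (10) y^2 + (-4) y + (-161).
Simplifying: h(y) = y^3 + 10*y^2 - 4*y - 161.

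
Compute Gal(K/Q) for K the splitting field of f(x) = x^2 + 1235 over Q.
Gal(K/Q) = Z/2Z (cyclic of order 2)

x^2 + 1235 is irreducible over Q since -1235 is not a rational square. The splitting field Q(sqrt(-1235)) has degree 2 over Q, and its unique nontrivial automorphism is sqrt(-1235) ↦ -sqrt(-1235). Hence Gal(Q(sqrt(-1235))/Q) = Z/2Z.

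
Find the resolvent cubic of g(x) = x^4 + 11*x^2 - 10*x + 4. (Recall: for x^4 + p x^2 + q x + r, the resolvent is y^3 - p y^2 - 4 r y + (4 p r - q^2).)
h(y) = y^3 - 11*y^2 - 16*y + 76

Identify coefficients: p = 11, q = -10, r = 4.
Plug into h(y) = y^3 - p y^2 - 4 r y + (4 p r - q^2):
  h(y) = y^3 - (11) y^2 - 4*(4) y + (4*(11)*(4) - (-10)^2)
       = y^3 + (-11) y^2 + (-16) y + (76).
Simplifying: h(y) = y^3 - 11*y^2 - 16*y + 76.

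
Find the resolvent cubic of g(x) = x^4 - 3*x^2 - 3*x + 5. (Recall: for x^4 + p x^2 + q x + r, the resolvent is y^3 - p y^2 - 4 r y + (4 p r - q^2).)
h(y) = y^3 + 3*y^2 - 20*y - 69

Identify coefficients: p = -3, q = -3, r = 5.
Plug into h(y) = y^3 - p y^2 - 4 r y + (4 p r - q^2):
  h(y) = y^3 - (-3) y^2 - 4*(5) y + (4*(-3)*(5) - (-3)^2)
       = y^3 + (3) y^2 + (-20) y + (-69).
Simplifying: h(y) = y^3 + 3*y^2 - 20*y - 69.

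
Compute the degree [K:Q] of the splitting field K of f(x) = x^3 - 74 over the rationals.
[K:Q] = 6

x^3 - 74 has one real root r = 74^(1/3) and two complex roots r*zeta_3, r*zeta_3^2 where zeta_3 = e^(2*pi*i/3). The splitting field is Q(r, zeta_3). [Q(r):Q] = 3 and [Q(zeta_3):Q] = 2 with gcd = 1, so [Q(r, zeta_3):Q] = 3 * 2 = 6.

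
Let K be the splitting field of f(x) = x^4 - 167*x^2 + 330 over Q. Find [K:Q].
[K:Q] = 4

f factors as (x^2 - 165)(x^2 - 2); the splitting field is K = Q(sqrt(165), sqrt(2)). Since 165, 2, and 330 are all non-squares in Q, the three subfields Q(sqrt(165)), Q(sqrt(2)), Q(sqrt(330)) are distinct degree-2 extensions, so [K:Q] = 4 (Klein four Galois group).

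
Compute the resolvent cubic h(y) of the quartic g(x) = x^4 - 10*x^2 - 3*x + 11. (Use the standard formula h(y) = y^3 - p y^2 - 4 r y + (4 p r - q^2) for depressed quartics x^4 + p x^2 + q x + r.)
h(y) = y^3 + 10*y^2 - 44*y - 449

Identify coefficients: p = -10, q = -3, r = 11.
Plug into h(y) = y^3 - p y^2 - 4 r y + (4 p r - q^2):
  h(y) = y^3 - (-10) y^2 - 4*(11) y + (4*(-10)*(11) - (-3)^2)
       = y^3 + (10) y^2 + (-44) y + (-449).
Simplifying: h(y) = y^3 + 10*y^2 - 44*y - 449.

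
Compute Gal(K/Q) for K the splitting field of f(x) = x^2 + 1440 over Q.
Gal(K/Q) = Z/2Z (cyclic of order 2)

x^2 + 1440 is irreducible over Q since -1440 is not a rational square. The splitting field Q(sqrt(-1440)) has degree 2 over Q, and its unique nontrivial automorphism is sqrt(-1440) ↦ -sqrt(-1440). Hence Gal(Q(sqrt(-1440))/Q) = Z/2Z.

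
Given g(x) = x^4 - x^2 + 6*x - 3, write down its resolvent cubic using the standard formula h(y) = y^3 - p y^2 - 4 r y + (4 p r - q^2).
h(y) = y^3 + y^2 + 12*y - 24

Identify coefficients: p = -1, q = 6, r = -3.
Plug into h(y) = y^3 - p y^2 - 4 r y + (4 p r - q^2):
  h(y) = y^3 - (-1) y^2 - 4*(-3) y + (4*(-1)*(-3) - (6)^2)
       = y^3 + (1) y^2 + (12) y + (-24).
Simplifying: h(y) = y^3 + y^2 + 12*y - 24.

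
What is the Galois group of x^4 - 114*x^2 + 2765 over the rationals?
Gal(K/Q) = V_4 (Klein four-group, Z/2Z × Z/2Z)

f factors as (x^2 - 35)(x^2 - 79), so the splitting field is K = Q(sqrt(35), sqrt(79)). The elements 35, 79, 2765 are all non-squares in Q, so sqrt(35) and sqrt(79) generate independent quadratic extensions. Thus [K:Q] = 4 and Gal(K/Q) is generated by the two order-2 automorphisms sqrt(35) ↦ -sqrt(35) and sqrt(79) ↦ -sqrt(79), giving V_4.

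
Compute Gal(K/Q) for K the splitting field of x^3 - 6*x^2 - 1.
Gal(K/Q) = S_3 (symmetric group of order 6)

Compute the discriminant of x^3 + (-6)*x^2 + (0)*x + (-1): Δ = -891. Since Δ is not a rational square, the Galois group is not contained in A_3; it must be the full S_3 (irreducibility of the cubic rules out anything smaller).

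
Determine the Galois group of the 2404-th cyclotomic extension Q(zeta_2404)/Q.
|Gal(Q(zeta_2404)/Q)| = phi(2404) = 1200; group ≅ (Z/2404Z)^* ≅ Z/2Z × Z/600Z

The n-th cyclotomic polynomial Φ_2404(x) is the minimal polynomial of zeta_2404 over Q and has degree phi(2404) = 1200. So Q(zeta_2404) is a degree-1200 Galois extension with Galois group (Z/2404Z)^*. By CRT, (Z/2404Z)^* ≅ (Z/4Z)^* × (Z/601Z)^*. Each prime-power unit group is (Z/4Z)^* ≅ Z/2Z; (Z/601Z)^* ≅ Z/600Z. Hence Gal(Q(zeta_2404)/Q) ≅ Z/2Z × Z/600Z.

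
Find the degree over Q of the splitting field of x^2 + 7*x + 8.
[K:Q] = 2

The discriminant of x^2 + (7)*x + (8) is b^2 - 4c = 49 - (32) = 17. Since 17 is not a perfect square in Q, the polynomial is irreducible over Q. Its two roots generate a degree-2 extension, so [K:Q] = 2.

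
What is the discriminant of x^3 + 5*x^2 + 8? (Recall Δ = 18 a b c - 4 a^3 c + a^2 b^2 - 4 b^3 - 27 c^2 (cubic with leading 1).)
Δ = -5728

For x^3 + a x^2 + b x + c the discriminant is Δ = 18 a b c - 4 a^3 c + a^2 b^2 - 4 b^3 - 27 c^2.
Plug a = 5, b = 0, c = 8:
  18*(5)*(0)*(8) - 4*(5)^3*(8) + (5)^2*(0)^2 - 4*(0)^3 - 27*(8)^2
  = 0 + (-4000) + 0 + (0) + (-1728)
  = -5728.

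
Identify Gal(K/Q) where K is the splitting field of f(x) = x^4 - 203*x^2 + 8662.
Gal(K/Q) = V_4 (Klein four-group, Z/2Z × Z/2Z)

f factors as (x^2 - 142)(x^2 - 61), so the splitting field is K = Q(sqrt(142), sqrt(61)). The elements 142, 61, 8662 are all non-squares in Q, so sqrt(142) and sqrt(61) generate independent quadratic extensions. Thus [K:Q] = 4 and Gal(K/Q) is generated by the two order-2 automorphisms sqrt(142) ↦ -sqrt(142) and sqrt(61) ↦ -sqrt(61), giving V_4.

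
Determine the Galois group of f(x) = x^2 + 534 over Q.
Gal(K/Q) = Z/2Z (cyclic of order 2)

x^2 + 534 is irreducible over Q since -534 is not a rational square. The splitting field Q(sqrt(-534)) has degree 2 over Q, and its unique nontrivial automorphism is sqrt(-534) ↦ -sqrt(-534). Hence Gal(Q(sqrt(-534))/Q) = Z/2Z.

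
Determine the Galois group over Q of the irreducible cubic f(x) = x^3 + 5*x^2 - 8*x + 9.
Gal(K/Q) = S_3 (symmetric group of order 6)

Compute the discriminant of x^3 + (5)*x^2 + (-8)*x + (9): Δ = -9519. Since Δ is not a rational square, the Galois group is not contained in A_3; it must be the full S_3 (irreducibility of the cubic rules out anything smaller).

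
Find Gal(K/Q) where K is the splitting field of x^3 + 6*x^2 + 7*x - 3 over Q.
Gal(K/Q) = S_3 (symmetric group of order 6)

Compute the discriminant of x^3 + (6)*x^2 + (7)*x + (-3): Δ = 473. Since Δ is not a rational square, the Galois group is not contained in A_3; it must be the full S_3 (irreducibility of the cubic rules out anything smaller).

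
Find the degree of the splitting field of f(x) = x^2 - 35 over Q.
[K:Q] = 2

The polynomial x^2 - 35 is irreducible over Q since 35 is not a perfect square. Its splitting field is Q(sqrt(35)), which has degree 2 over Q.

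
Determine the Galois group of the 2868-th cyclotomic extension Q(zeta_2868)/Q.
|Gal(Q(zeta_2868)/Q)| = phi(2868) = 952; group ≅ (Z/2868Z)^* ≅ Z/2Z × Z/2Z × Z/238Z

The n-th cyclotomic polynomial Φ_2868(x) is the minimal polynomial of zeta_2868 over Q and has degree phi(2868) = 952. So Q(zeta_2868) is a degree-952 Galois extension with Galois group (Z/2868Z)^*. By CRT, (Z/2868Z)^* ≅ (Z/4Z)^* × (Z/3Z)^* × (Z/239Z)^*. Each prime-power unit group is (Z/4Z)^* ≅ Z/2Z; (Z/3Z)^* ≅ Z/2Z; (Z/239Z)^* ≅ Z/238Z. Hence Gal(Q(zeta_2868)/Q) ≅ Z/2Z × Z/2Z × Z/238Z.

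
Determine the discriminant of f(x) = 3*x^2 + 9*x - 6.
Δ = 153

For a quadratic a x^2 + b x + c the discriminant is Δ = b^2 - 4ac = (9)^2 - 4*(3)*(-6) = 81 - (-72) = 153.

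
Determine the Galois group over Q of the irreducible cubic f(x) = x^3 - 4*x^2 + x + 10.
Gal(K/Q) = S_3 (symmetric group of order 6)

Compute the discriminant of x^3 + (-4)*x^2 + (1)*x + (10): Δ = -848. Since Δ is not a rational square, the Galois group is not contained in A_3; it must be the full S_3 (irreducibility of the cubic rules out anything smaller).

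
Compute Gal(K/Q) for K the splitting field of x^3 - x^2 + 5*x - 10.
Gal(K/Q) = S_3 (symmetric group of order 6)

Compute the discriminant of x^3 + (-1)*x^2 + (5)*x + (-10): Δ = -2315. Since Δ is not a rational square, the Galois group is not contained in A_3; it must be the full S_3 (irreducibility of the cubic rules out anything smaller).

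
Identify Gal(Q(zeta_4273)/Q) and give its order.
|Gal(Q(zeta_4273)/Q)| = phi(4273) = 4272; group ≅ (Z/4273Z)^* ≅ Z/4272Z

The n-th cyclotomic polynomial Φ_4273(x) is the minimal polynomial of zeta_4273 over Q and has degree phi(4273) = 4272. So Q(zeta_4273) is a degree-4272 Galois extension with Galois group (Z/4273Z)^*. (Z/4273Z)^* is cyclic since 4273 is an odd prime power (or 4). Hence Gal(Q(zeta_4273)/Q) ≅ Z/4272Z.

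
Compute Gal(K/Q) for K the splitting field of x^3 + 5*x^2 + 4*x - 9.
Gal(K/Q) = S_3 (symmetric group of order 6)

Compute the discriminant of x^3 + (5)*x^2 + (4)*x + (-9): Δ = -783. Since Δ is not a rational square, the Galois group is not contained in A_3; it must be the full S_3 (irreducibility of the cubic rules out anything smaller).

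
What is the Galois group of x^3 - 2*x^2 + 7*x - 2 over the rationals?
Gal(K/Q) = S_3 (symmetric group of order 6)

Compute the discriminant of x^3 + (-2)*x^2 + (7)*x + (-2): Δ = -844. Since Δ is not a rational square, the Galois group is not contained in A_3; it must be the full S_3 (irreducibility of the cubic rules out anything smaller).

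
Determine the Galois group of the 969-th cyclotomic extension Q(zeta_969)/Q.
|Gal(Q(zeta_969)/Q)| = phi(969) = 576; group ≅ (Z/969Z)^* ≅ Z/2Z × Z/16Z × Z/18Z

The n-th cyclotomic polynomial Φ_969(x) is the minimal polynomial of zeta_969 over Q and has degree phi(969) = 576. So Q(zeta_969) is a degree-576 Galois extension with Galois group (Z/969Z)^*. By CRT, (Z/969Z)^* ≅ (Z/3Z)^* × (Z/17Z)^* × (Z/19Z)^*. Each prime-power unit group is (Z/3Z)^* ≅ Z/2Z; (Z/17Z)^* ≅ Z/16Z; (Z/19Z)^* ≅ Z/18Z. Hence Gal(Q(zeta_969)/Q) ≅ Z/2Z × Z/16Z × Z/18Z.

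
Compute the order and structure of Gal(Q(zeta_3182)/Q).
|Gal(Q(zeta_3182)/Q)| = phi(3182) = 1512; group ≅ (Z/3182Z)^* ≅ Z/36Z × Z/42Z

The n-th cyclotomic polynomial Φ_3182(x) is the minimal polynomial of zeta_3182 over Q and has degree phi(3182) = 1512. So Q(zeta_3182) is a degree-1512 Galois extension with Galois group (Z/3182Z)^*. By CRT, (Z/3182Z)^* ≅ (Z/2Z)^* × (Z/37Z)^* × (Z/43Z)^*. Each prime-power unit group is (Z/2Z)^* ≅ trivial group (order 1); (Z/37Z)^* ≅ Z/36Z; (Z/43Z)^* ≅ Z/42Z. Hence Gal(Q(zeta_3182)/Q) ≅ Z/36Z × Z/42Z.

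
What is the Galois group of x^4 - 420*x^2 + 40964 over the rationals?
Gal(K/Q) = V_4 (Klein four-group, Z/2Z × Z/2Z)

f factors as (x^2 - 154)(x^2 - 266), so the splitting field is K = Q(sqrt(154), sqrt(266)). The elements 154, 266, 40964 are all non-squares in Q, so sqrt(154) and sqrt(266) generate independent quadratic extensions. Thus [K:Q] = 4 and Gal(K/Q) is generated by the two order-2 automorphisms sqrt(154) ↦ -sqrt(154) and sqrt(266) ↦ -sqrt(266), giving V_4.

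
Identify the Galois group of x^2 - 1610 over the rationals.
Gal(K/Q) = Z/2Z (cyclic of order 2)

x^2 - 1610 is irreducible over Q since 1610 is not a rational square. The splitting field Q(sqrt(1610)) has degree 2 over Q, and its unique nontrivial automorphism is sqrt(1610) ↦ -sqrt(1610). Hence Gal(Q(sqrt(1610))/Q) = Z/2Z.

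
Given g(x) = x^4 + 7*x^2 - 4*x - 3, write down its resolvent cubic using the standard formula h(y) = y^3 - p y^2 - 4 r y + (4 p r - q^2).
h(y) = y^3 - 7*y^2 + 12*y - 100

Identify coefficients: p = 7, q = -4, r = -3.
Plug into h(y) = y^3 - p y^2 - 4 r y + (4 p r - q^2):
  h(y) = y^3 - (7) y^2 - 4*(-3) y + (4*(7)*(-3) - (-4)^2)
       = y^3 + (-7) y^2 + (12) y + (-100).
Simplifying: h(y) = y^3 - 7*y^2 + 12*y - 100.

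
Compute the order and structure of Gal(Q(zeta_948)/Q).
|Gal(Q(zeta_948)/Q)| = phi(948) = 312; group ≅ (Z/948Z)^* ≅ Z/2Z × Z/2Z × Z/78Z

The n-th cyclotomic polynomial Φ_948(x) is the minimal polynomial of zeta_948 over Q and has degree phi(948) = 312. So Q(zeta_948) is a degree-312 Galois extension with Galois group (Z/948Z)^*. By CRT, (Z/948Z)^* ≅ (Z/4Z)^* × (Z/3Z)^* × (Z/79Z)^*. Each prime-power unit group is (Z/4Z)^* ≅ Z/2Z; (Z/3Z)^* ≅ Z/2Z; (Z/79Z)^* ≅ Z/78Z. Hence Gal(Q(zeta_948)/Q) ≅ Z/2Z × Z/2Z × Z/78Z.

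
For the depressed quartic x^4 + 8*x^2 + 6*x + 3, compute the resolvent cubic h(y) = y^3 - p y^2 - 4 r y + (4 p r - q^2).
h(y) = y^3 - 8*y^2 - 12*y + 60

Identify coefficients: p = 8, q = 6, r = 3.
Plug into h(y) = y^3 - p y^2 - 4 r y + (4 p r - q^2):
  h(y) = y^3 - (8) y^2 - 4*(3) y + (4*(8)*(3) - (6)^2)
       = y^3 + (-8) y^2 + (-12) y + (60).
Simplifying: h(y) = y^3 - 8*y^2 - 12*y + 60.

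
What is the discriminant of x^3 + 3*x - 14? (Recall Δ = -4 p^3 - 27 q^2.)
Δ = -5400

For a depressed cubic x^3 + p x + q the discriminant is Δ = -4 p^3 - 27 q^2 = -4*(3)^3 - 27*(-14)^2 = -108 - 5292 = -5400.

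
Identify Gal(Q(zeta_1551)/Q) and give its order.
|Gal(Q(zeta_1551)/Q)| = phi(1551) = 920; group ≅ (Z/1551Z)^* ≅ Z/2Z × Z/10Z × Z/46Z

The n-th cyclotomic polynomial Φ_1551(x) is the minimal polynomial of zeta_1551 over Q and has degree phi(1551) = 920. So Q(zeta_1551) is a degree-920 Galois extension with Galois group (Z/1551Z)^*. By CRT, (Z/1551Z)^* ≅ (Z/3Z)^* × (Z/11Z)^* × (Z/47Z)^*. Each prime-power unit group is (Z/3Z)^* ≅ Z/2Z; (Z/11Z)^* ≅ Z/10Z; (Z/47Z)^* ≅ Z/46Z. Hence Gal(Q(zeta_1551)/Q) ≅ Z/2Z × Z/10Z × Z/46Z.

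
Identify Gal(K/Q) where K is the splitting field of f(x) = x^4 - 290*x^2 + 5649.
Gal(K/Q) = V_4 (Klein four-group, Z/2Z × Z/2Z)

f factors as (x^2 - 269)(x^2 - 21), so the splitting field is K = Q(sqrt(269), sqrt(21)). The elements 269, 21, 5649 are all non-squares in Q, so sqrt(269) and sqrt(21) generate independent quadratic extensions. Thus [K:Q] = 4 and Gal(K/Q) is generated by the two order-2 automorphisms sqrt(269) ↦ -sqrt(269) and sqrt(21) ↦ -sqrt(21), giving V_4.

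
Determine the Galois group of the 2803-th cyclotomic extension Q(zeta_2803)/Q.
|Gal(Q(zeta_2803)/Q)| = phi(2803) = 2802; group ≅ (Z/2803Z)^* ≅ Z/2802Z

The n-th cyclotomic polynomial Φ_2803(x) is the minimal polynomial of zeta_2803 over Q and has degree phi(2803) = 2802. So Q(zeta_2803) is a degree-2802 Galois extension with Galois group (Z/2803Z)^*. (Z/2803Z)^* is cyclic since 2803 is an odd prime power (or 4). Hence Gal(Q(zeta_2803)/Q) ≅ Z/2802Z.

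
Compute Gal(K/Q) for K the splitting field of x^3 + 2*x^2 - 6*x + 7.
Gal(K/Q) = S_3 (symmetric group of order 6)

Compute the discriminant of x^3 + (2)*x^2 + (-6)*x + (7): Δ = -2051. Since Δ is not a rational square, the Galois group is not contained in A_3; it must be the full S_3 (irreducibility of the cubic rules out anything smaller).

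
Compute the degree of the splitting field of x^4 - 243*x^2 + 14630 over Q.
[K:Q] = 4

f factors as (x^2 - 110)(x^2 - 133); the splitting field is K = Q(sqrt(110), sqrt(133)). Since 110, 133, and 14630 are all non-squares in Q, the three subfields Q(sqrt(110)), Q(sqrt(133)), Q(sqrt(14630)) are distinct degree-2 extensions, so [K:Q] = 4 (Klein four Galois group).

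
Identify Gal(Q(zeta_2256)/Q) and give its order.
|Gal(Q(zeta_2256)/Q)| = phi(2256) = 736; group ≅ (Z/2256Z)^* ≅ Z/2Z × Z/2Z × Z/4Z × Z/46Z

The n-th cyclotomic polynomial Φ_2256(x) is the minimal polynomial of zeta_2256 over Q and has degree phi(2256) = 736. So Q(zeta_2256) is a degree-736 Galois extension with Galois group (Z/2256Z)^*. By CRT, (Z/2256Z)^* ≅ (Z/16Z)^* × (Z/3Z)^* × (Z/47Z)^*. Each prime-power unit group is (Z/16Z)^* ≅ Z/2Z × Z/4Z; (Z/3Z)^* ≅ Z/2Z; (Z/47Z)^* ≅ Z/46Z. Hence Gal(Q(zeta_2256)/Q) ≅ Z/2Z × Z/2Z × Z/4Z × Z/46Z.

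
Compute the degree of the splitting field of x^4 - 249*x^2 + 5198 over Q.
[K:Q] = 4

f factors as (x^2 - 23)(x^2 - 226); the splitting field is K = Q(sqrt(23), sqrt(226)). Since 23, 226, and 5198 are all non-squares in Q, the three subfields Q(sqrt(23)), Q(sqrt(226)), Q(sqrt(5198)) are distinct degree-2 extensions, so [K:Q] = 4 (Klein four Galois group).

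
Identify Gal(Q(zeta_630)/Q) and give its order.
|Gal(Q(zeta_630)/Q)| = phi(630) = 144; group ≅ (Z/630Z)^* ≅ Z/4Z × Z/6Z × Z/6Z

The n-th cyclotomic polynomial Φ_630(x) is the minimal polynomial of zeta_630 over Q and has degree phi(630) = 144. So Q(zeta_630) is a degree-144 Galois extension with Galois group (Z/630Z)^*. By CRT, (Z/630Z)^* ≅ (Z/2Z)^* × (Z/9Z)^* × (Z/5Z)^* × (Z/7Z)^*. Each prime-power unit group is (Z/2Z)^* ≅ trivial group (order 1); (Z/9Z)^* ≅ Z/6Z; (Z/5Z)^* ≅ Z/4Z; (Z/7Z)^* ≅ Z/6Z. Hence Gal(Q(zeta_630)/Q) ≅ Z/4Z × Z/6Z × Z/6Z.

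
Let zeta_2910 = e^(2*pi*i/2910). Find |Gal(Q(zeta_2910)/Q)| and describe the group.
|Gal(Q(zeta_2910)/Q)| = phi(2910) = 768; group ≅ (Z/2910Z)^* ≅ Z/2Z × Z/4Z × Z/96Z

The n-th cyclotomic polynomial Φ_2910(x) is the minimal polynomial of zeta_2910 over Q and has degree phi(2910) = 768. So Q(zeta_2910) is a degree-768 Galois extension with Galois group (Z/2910Z)^*. By CRT, (Z/2910Z)^* ≅ (Z/2Z)^* × (Z/3Z)^* × (Z/5Z)^* × (Z/97Z)^*. Each prime-power unit group is (Z/2Z)^* ≅ trivial group (order 1); (Z/3Z)^* ≅ Z/2Z; (Z/5Z)^* ≅ Z/4Z; (Z/97Z)^* ≅ Z/96Z. Hence Gal(Q(zeta_2910)/Q) ≅ Z/2Z × Z/4Z × Z/96Z.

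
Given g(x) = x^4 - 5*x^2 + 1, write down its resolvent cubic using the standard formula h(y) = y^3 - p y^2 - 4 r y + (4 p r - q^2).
h(y) = y^3 + 5*y^2 - 4*y - 20

Identify coefficients: p = -5, q = 0, r = 1.
Plug into h(y) = y^3 - p y^2 - 4 r y + (4 p r - q^2):
  h(y) = y^3 - (-5) y^2 - 4*(1) y + (4*(-5)*(1) - (0)^2)
       = y^3 + (5) y^2 + (-4) y + (-20).
Simplifying: h(y) = y^3 + 5*y^2 - 4*y - 20.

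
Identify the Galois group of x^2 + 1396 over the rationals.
Gal(K/Q) = Z/2Z (cyclic of order 2)

x^2 + 1396 is irreducible over Q since -1396 is not a rational square. The splitting field Q(sqrt(-1396)) has degree 2 over Q, and its unique nontrivial automorphism is sqrt(-1396) ↦ -sqrt(-1396). Hence Gal(Q(sqrt(-1396))/Q) = Z/2Z.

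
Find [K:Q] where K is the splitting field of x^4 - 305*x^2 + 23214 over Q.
[K:Q] = 4

f factors as (x^2 - 159)(x^2 - 146); the splitting field is K = Q(sqrt(159), sqrt(146)). Since 159, 146, and 23214 are all non-squares in Q, the three subfields Q(sqrt(159)), Q(sqrt(146)), Q(sqrt(23214)) are distinct degree-2 extensions, so [K:Q] = 4 (Klein four Galois group).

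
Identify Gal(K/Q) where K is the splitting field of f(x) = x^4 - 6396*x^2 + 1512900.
Gal(K/Q) = Z/2Z (cyclic of order 2)

f factors as (x^2 - 6150)(x^2 - 246), so the splitting field is K = Q(sqrt(6150), sqrt(246)). The squarefree part of 6150 is 246 and the squarefree part of 246 is also 246, so sqrt(6150) and sqrt(246) are both rational multiples of sqrt(246). Hence Q(sqrt(6150)) = Q(sqrt(246)) = Q(sqrt(246)), and the splitting field collapses to a single degree-2 extension with Galois group Z/2Z.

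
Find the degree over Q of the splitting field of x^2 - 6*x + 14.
[K:Q] = 2

The discriminant of x^2 + (-6)*x + (14) is b^2 - 4c = 36 - (56) = -20. Since -20 is not a perfect square in Q, the polynomial is irreducible over Q. Its two roots generate a degree-2 extension, so [K:Q] = 2.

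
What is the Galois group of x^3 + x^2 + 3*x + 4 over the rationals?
Gal(K/Q) = S_3 (symmetric group of order 6)

Compute the discriminant of x^3 + (1)*x^2 + (3)*x + (4): Δ = -331. Since Δ is not a rational square, the Galois group is not contained in A_3; it must be the full S_3 (irreducibility of the cubic rules out anything smaller).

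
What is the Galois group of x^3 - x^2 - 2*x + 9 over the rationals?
Gal(K/Q) = S_3 (symmetric group of order 6)

Compute the discriminant of x^3 + (-1)*x^2 + (-2)*x + (9): Δ = -1791. Since Δ is not a rational square, the Galois group is not contained in A_3; it must be the full S_3 (irreducibility of the cubic rules out anything smaller).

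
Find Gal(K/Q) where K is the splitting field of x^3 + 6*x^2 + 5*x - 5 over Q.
Gal(K/Q) = S_3 (symmetric group of order 6)

Compute the discriminant of x^3 + (6)*x^2 + (5)*x + (-5): Δ = 1345. Since Δ is not a rational square, the Galois group is not contained in A_3; it must be the full S_3 (irreducibility of the cubic rules out anything smaller).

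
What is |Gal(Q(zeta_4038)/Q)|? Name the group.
|Gal(Q(zeta_4038)/Q)| = phi(4038) = 1344; group ≅ (Z/4038Z)^* ≅ Z/2Z × Z/672Z

The n-th cyclotomic polynomial Φ_4038(x) is the minimal polynomial of zeta_4038 over Q and has degree phi(4038) = 1344. So Q(zeta_4038) is a degree-1344 Galois extension with Galois group (Z/4038Z)^*. By CRT, (Z/4038Z)^* ≅ (Z/2Z)^* × (Z/3Z)^* × (Z/673Z)^*. Each prime-power unit group is (Z/2Z)^* ≅ trivial group (order 1); (Z/3Z)^* ≅ Z/2Z; (Z/673Z)^* ≅ Z/672Z. Hence Gal(Q(zeta_4038)/Q) ≅ Z/2Z × Z/672Z.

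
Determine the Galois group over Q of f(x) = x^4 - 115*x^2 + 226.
Gal(K/Q) = V_4 (Klein four-group, Z/2Z × Z/2Z)

f factors as (x^2 - 2)(x^2 - 113), so the splitting field is K = Q(sqrt(2), sqrt(113)). The elements 2, 113, 226 are all non-squares in Q, so sqrt(2) and sqrt(113) generate independent quadratic extensions. Thus [K:Q] = 4 and Gal(K/Q) is generated by the two order-2 automorphisms sqrt(2) ↦ -sqrt(2) and sqrt(113) ↦ -sqrt(113), giving V_4.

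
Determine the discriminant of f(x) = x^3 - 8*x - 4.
Δ = 1616

For a depressed cubic x^3 + p x + q the discriminant is Δ = -4 p^3 - 27 q^2 = -4*(-8)^3 - 27*(-4)^2 = 2048 - 432 = 1616.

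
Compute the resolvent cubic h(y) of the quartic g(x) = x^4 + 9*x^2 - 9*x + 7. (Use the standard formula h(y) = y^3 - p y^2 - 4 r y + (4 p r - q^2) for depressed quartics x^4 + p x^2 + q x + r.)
h(y) = y^3 - 9*y^2 - 28*y + 171

Identify coefficients: p = 9, q = -9, r = 7.
Plug into h(y) = y^3 - p y^2 - 4 r y + (4 p r - q^2):
  h(y) = y^3 - (9) y^2 - 4*(7) y + (4*(9)*(7) - (-9)^2)
       = y^3 + (-9) y^2 + (-28) y + (171).
Simplifying: h(y) = y^3 - 9*y^2 - 28*y + 171.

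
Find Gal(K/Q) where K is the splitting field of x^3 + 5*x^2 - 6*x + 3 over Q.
Gal(K/Q) = S_3 (symmetric group of order 6)

Compute the discriminant of x^3 + (5)*x^2 + (-6)*x + (3): Δ = -1599. Since Δ is not a rational square, the Galois group is not contained in A_3; it must be the full S_3 (irreducibility of the cubic rules out anything smaller).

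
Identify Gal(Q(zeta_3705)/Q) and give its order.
|Gal(Q(zeta_3705)/Q)| = phi(3705) = 1728; group ≅ (Z/3705Z)^* ≅ Z/2Z × Z/4Z × Z/12Z × Z/18Z

The n-th cyclotomic polynomial Φ_3705(x) is the minimal polynomial of zeta_3705 over Q and has degree phi(3705) = 1728. So Q(zeta_3705) is a degree-1728 Galois extension with Galois group (Z/3705Z)^*. By CRT, (Z/3705Z)^* ≅ (Z/3Z)^* × (Z/5Z)^* × (Z/13Z)^* × (Z/19Z)^*. Each prime-power unit group is (Z/3Z)^* ≅ Z/2Z; (Z/5Z)^* ≅ Z/4Z; (Z/13Z)^* ≅ Z/12Z; (Z/19Z)^* ≅ Z/18Z. Hence Gal(Q(zeta_3705)/Q) ≅ Z/2Z × Z/4Z × Z/12Z × Z/18Z.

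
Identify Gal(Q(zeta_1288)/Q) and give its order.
|Gal(Q(zeta_1288)/Q)| = phi(1288) = 528; group ≅ (Z/1288Z)^* ≅ Z/2Z × Z/2Z × Z/6Z × Z/22Z

The n-th cyclotomic polynomial Φ_1288(x) is the minimal polynomial of zeta_1288 over Q and has degree phi(1288) = 528. So Q(zeta_1288) is a degree-528 Galois extension with Galois group (Z/1288Z)^*. By CRT, (Z/1288Z)^* ≅ (Z/8Z)^* × (Z/7Z)^* × (Z/23Z)^*. Each prime-power unit group is (Z/8Z)^* ≅ Z/2Z × Z/2Z; (Z/7Z)^* ≅ Z/6Z; (Z/23Z)^* ≅ Z/22Z. Hence Gal(Q(zeta_1288)/Q) ≅ Z/2Z × Z/2Z × Z/6Z × Z/22Z.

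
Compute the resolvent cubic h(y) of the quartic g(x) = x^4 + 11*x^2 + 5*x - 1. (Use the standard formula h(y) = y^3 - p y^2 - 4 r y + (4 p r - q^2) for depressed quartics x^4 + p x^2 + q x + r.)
h(y) = y^3 - 11*y^2 + 4*y - 69

Identify coefficients: p = 11, q = 5, r = -1.
Plug into h(y) = y^3 - p y^2 - 4 r y + (4 p r - q^2):
  h(y) = y^3 - (11) y^2 - 4*(-1) y + (4*(11)*(-1) - (5)^2)
       = y^3 + (-11) y^2 + (4) y + (-69).
Simplifying: h(y) = y^3 - 11*y^2 + 4*y - 69.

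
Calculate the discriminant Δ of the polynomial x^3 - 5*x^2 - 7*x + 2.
Δ = 4749

For x^3 + a x^2 + b x + c the discriminant is Δ = 18 a b c - 4 a^3 c + a^2 b^2 - 4 b^3 - 27 c^2.
Plug a = -5, b = -7, c = 2:
  18*(-5)*(-7)*(2) - 4*(-5)^3*(2) + (-5)^2*(-7)^2 - 4*(-7)^3 - 27*(2)^2
  = 1260 + (1000) + 1225 + (1372) + (-108)
  = 4749.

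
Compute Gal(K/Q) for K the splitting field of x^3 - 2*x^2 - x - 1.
Gal(K/Q) = S_3 (symmetric group of order 6)

Compute the discriminant of x^3 + (-2)*x^2 + (-1)*x + (-1): Δ = -87. Since Δ is not a rational square, the Galois group is not contained in A_3; it must be the full S_3 (irreducibility of the cubic rules out anything smaller).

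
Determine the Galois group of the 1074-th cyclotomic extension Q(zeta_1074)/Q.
|Gal(Q(zeta_1074)/Q)| = phi(1074) = 356; group ≅ (Z/1074Z)^* ≅ Z/2Z × Z/178Z

The n-th cyclotomic polynomial Φ_1074(x) is the minimal polynomial of zeta_1074 over Q and has degree phi(1074) = 356. So Q(zeta_1074) is a degree-356 Galois extension with Galois group (Z/1074Z)^*. By CRT, (Z/1074Z)^* ≅ (Z/2Z)^* × (Z/3Z)^* × (Z/179Z)^*. Each prime-power unit group is (Z/2Z)^* ≅ trivial group (order 1); (Z/3Z)^* ≅ Z/2Z; (Z/179Z)^* ≅ Z/178Z. Hence Gal(Q(zeta_1074)/Q) ≅ Z/2Z × Z/178Z.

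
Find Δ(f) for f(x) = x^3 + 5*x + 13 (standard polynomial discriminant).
Δ = -5063

For a depressed cubic x^3 + p x + q the discriminant is Δ = -4 p^3 - 27 q^2 = -4*(5)^3 - 27*(13)^2 = -500 - 4563 = -5063.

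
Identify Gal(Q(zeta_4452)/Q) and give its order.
|Gal(Q(zeta_4452)/Q)| = phi(4452) = 1248; group ≅ (Z/4452Z)^* ≅ Z/2Z × Z/2Z × Z/6Z × Z/52Z

The n-th cyclotomic polynomial Φ_4452(x) is the minimal polynomial of zeta_4452 over Q and has degree phi(4452) = 1248. So Q(zeta_4452) is a degree-1248 Galois extension with Galois group (Z/4452Z)^*. By CRT, (Z/4452Z)^* ≅ (Z/4Z)^* × (Z/3Z)^* × (Z/7Z)^* × (Z/53Z)^*. Each prime-power unit group is (Z/4Z)^* ≅ Z/2Z; (Z/3Z)^* ≅ Z/2Z; (Z/7Z)^* ≅ Z/6Z; (Z/53Z)^* ≅ Z/52Z. Hence Gal(Q(zeta_4452)/Q) ≅ Z/2Z × Z/2Z × Z/6Z × Z/52Z.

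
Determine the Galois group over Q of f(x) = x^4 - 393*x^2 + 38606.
Gal(K/Q) = V_4 (Klein four-group, Z/2Z × Z/2Z)

f factors as (x^2 - 199)(x^2 - 194), so the splitting field is K = Q(sqrt(199), sqrt(194)). The elements 199, 194, 38606 are all non-squares in Q, so sqrt(199) and sqrt(194) generate independent quadratic extensions. Thus [K:Q] = 4 and Gal(K/Q) is generated by the two order-2 automorphisms sqrt(199) ↦ -sqrt(199) and sqrt(194) ↦ -sqrt(194), giving V_4.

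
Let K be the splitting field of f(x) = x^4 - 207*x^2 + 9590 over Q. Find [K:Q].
[K:Q] = 4

f factors as (x^2 - 70)(x^2 - 137); the splitting field is K = Q(sqrt(70), sqrt(137)). Since 70, 137, and 9590 are all non-squares in Q, the three subfields Q(sqrt(70)), Q(sqrt(137)), Q(sqrt(9590)) are distinct degree-2 extensions, so [K:Q] = 4 (Klein four Galois group).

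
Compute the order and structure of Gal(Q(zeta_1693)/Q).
|Gal(Q(zeta_1693)/Q)| = phi(1693) = 1692; group ≅ (Z/1693Z)^* ≅ Z/1692Z

The n-th cyclotomic polynomial Φ_1693(x) is the minimal polynomial of zeta_1693 over Q and has degree phi(1693) = 1692. So Q(zeta_1693) is a degree-1692 Galois extension with Galois group (Z/1693Z)^*. (Z/1693Z)^* is cyclic since 1693 is an odd prime power (or 4). Hence Gal(Q(zeta_1693)/Q) ≅ Z/1692Z.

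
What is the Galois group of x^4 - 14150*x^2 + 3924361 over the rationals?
Gal(K/Q) = Z/2Z (cyclic of order 2)

f factors as (x^2 - 13867)(x^2 - 283), so the splitting field is K = Q(sqrt(13867), sqrt(283)). The squarefree part of 13867 is 283 and the squarefree part of 283 is also 283, so sqrt(13867) and sqrt(283) are both rational multiples of sqrt(283). Hence Q(sqrt(13867)) = Q(sqrt(283)) = Q(sqrt(283)), and the splitting field collapses to a single degree-2 extension with Galois group Z/2Z.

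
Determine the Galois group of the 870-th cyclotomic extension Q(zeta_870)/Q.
|Gal(Q(zeta_870)/Q)| = phi(870) = 224; group ≅ (Z/870Z)^* ≅ Z/2Z × Z/4Z × Z/28Z

The n-th cyclotomic polynomial Φ_870(x) is the minimal polynomial of zeta_870 over Q and has degree phi(870) = 224. So Q(zeta_870) is a degree-224 Galois extension with Galois group (Z/870Z)^*. By CRT, (Z/870Z)^* ≅ (Z/2Z)^* × (Z/3Z)^* × (Z/5Z)^* × (Z/29Z)^*. Each prime-power unit group is (Z/2Z)^* ≅ trivial group (order 1); (Z/3Z)^* ≅ Z/2Z; (Z/5Z)^* ≅ Z/4Z; (Z/29Z)^* ≅ Z/28Z. Hence Gal(Q(zeta_870)/Q) ≅ Z/2Z × Z/4Z × Z/28Z.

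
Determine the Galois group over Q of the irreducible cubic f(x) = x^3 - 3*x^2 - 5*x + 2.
Gal(K/Q) = S_3 (symmetric group of order 6)

Compute the discriminant of x^3 + (-3)*x^2 + (-5)*x + (2): Δ = 1373. Since Δ is not a rational square, the Galois group is not contained in A_3; it must be the full S_3 (irreducibility of the cubic rules out anything smaller).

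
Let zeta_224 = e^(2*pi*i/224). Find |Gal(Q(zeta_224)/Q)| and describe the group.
|Gal(Q(zeta_224)/Q)| = phi(224) = 96; group ≅ (Z/224Z)^* ≅ Z/2Z × Z/6Z × Z/8Z

The n-th cyclotomic polynomial Φ_224(x) is the minimal polynomial of zeta_224 over Q and has degree phi(224) = 96. So Q(zeta_224) is a degree-96 Galois extension with Galois group (Z/224Z)^*. By CRT, (Z/224Z)^* ≅ (Z/32Z)^* × (Z/7Z)^*. Each prime-power unit group is (Z/32Z)^* ≅ Z/2Z × Z/8Z; (Z/7Z)^* ≅ Z/6Z. Hence Gal(Q(zeta_224)/Q) ≅ Z/2Z × Z/6Z × Z/8Z.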